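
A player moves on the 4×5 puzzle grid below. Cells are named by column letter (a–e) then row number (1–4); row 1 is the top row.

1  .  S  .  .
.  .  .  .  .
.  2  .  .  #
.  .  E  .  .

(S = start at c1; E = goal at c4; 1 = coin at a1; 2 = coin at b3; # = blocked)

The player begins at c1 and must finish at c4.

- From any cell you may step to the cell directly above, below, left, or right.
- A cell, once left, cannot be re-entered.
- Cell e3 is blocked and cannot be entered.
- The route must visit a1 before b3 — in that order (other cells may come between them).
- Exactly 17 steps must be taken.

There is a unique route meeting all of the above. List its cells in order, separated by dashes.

The waypoints must appear in the order a1, b3, with no cell reused.
Route from c1: 2× right (reaching e1), down to e2, 3× left (reaching b2), up to b1, left to a1, 3× down (reaching a4), right to b4, up to b3, 2× right (reaching d3), down to d4, left to c4 — 17 moves in all.
Check: order respected (1 at step 8, 2 at step 13); 17 moves as required.

c1 - d1 - e1 - e2 - d2 - c2 - b2 - b1 - a1 - a2 - a3 - a4 - b4 - b3 - c3 - d3 - d4 - c4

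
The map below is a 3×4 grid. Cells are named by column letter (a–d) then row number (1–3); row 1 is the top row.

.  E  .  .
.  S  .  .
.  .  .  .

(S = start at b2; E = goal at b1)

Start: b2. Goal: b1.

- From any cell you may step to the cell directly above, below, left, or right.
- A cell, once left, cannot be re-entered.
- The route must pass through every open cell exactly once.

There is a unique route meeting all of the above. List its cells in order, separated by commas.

b2, c2, c1, d1, d2, d3, c3, b3, a3, a2, a1, b1

Need to visit all 12 open cells exactly once, starting at b2 and ending at b1.
Cell d1 has only two open neighbours (d2 and c1), so the path must pass straight through it: one of those is the cell it's entered from and the other is where it exits.
Route from b2: right 1 to c2, up 1 to c1, right 1 to d1, down 2 to d3, left 3 to a3, up 2 to a1, right 1 to b1 — 11 moves in all.
Check: all 12 open cells covered.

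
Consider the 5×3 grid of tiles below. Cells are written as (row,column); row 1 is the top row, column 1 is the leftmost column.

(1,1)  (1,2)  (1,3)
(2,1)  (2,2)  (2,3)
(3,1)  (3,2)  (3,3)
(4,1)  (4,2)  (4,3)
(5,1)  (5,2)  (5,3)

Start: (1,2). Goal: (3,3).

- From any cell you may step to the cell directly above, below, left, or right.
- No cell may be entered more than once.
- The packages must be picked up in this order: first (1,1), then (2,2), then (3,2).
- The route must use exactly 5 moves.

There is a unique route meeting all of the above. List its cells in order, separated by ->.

(1,2) -> (1,1) -> (2,1) -> (2,2) -> (3,2) -> (3,3)

The waypoints must appear in the order (1,1), (2,2), (3,2), with no cell reused.
Route from (1,2): left to (1,1), down to (2,1), right to (2,2), down to (3,2), right to (3,3) — 5 moves in all.
Check: order respected ((1,1) at step 1, (2,2) at step 3, (3,2) at step 4); 5 moves as required.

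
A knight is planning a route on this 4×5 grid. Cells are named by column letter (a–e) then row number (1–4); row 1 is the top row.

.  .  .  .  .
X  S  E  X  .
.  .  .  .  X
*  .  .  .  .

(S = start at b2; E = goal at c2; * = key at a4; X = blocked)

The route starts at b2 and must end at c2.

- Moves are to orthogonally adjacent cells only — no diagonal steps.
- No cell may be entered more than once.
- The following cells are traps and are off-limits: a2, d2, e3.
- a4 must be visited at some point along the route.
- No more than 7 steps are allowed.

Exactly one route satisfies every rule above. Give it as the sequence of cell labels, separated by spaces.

b2 b3 a3 a4 b4 c4 c3 c2

Any route must reach a4 and still end at c2 within 7 moves, so the order of the required stops is forced.
Route from b2: down to b3, left to a3, down to a4, 2× right (reaching c4), 2× up (reaching c2) — 7 moves in all.
Check: all required cells visited; 7 ≤ 7 moves.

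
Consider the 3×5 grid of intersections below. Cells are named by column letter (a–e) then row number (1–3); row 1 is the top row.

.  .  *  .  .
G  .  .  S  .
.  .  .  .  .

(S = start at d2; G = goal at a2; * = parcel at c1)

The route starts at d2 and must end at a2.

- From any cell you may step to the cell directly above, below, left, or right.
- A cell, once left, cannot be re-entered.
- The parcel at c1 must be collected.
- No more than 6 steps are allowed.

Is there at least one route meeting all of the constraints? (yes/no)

yes

One route that works: d2 → d1 → c1 → c2 → b2 → a2.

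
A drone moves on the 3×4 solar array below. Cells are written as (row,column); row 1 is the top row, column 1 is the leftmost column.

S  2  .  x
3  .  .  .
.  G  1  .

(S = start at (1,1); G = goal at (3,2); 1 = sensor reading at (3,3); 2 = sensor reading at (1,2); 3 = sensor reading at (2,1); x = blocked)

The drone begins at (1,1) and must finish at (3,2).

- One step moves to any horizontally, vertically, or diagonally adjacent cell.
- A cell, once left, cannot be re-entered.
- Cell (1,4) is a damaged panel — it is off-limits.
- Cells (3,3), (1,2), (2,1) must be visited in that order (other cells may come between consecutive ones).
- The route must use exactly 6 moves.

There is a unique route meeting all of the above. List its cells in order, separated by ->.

(1,1) -> (2,2) -> (3,3) -> (2,3) -> (1,2) -> (2,1) -> (3,2)

The waypoints must appear in the order (3,3), (1,2), (2,1), with no cell reused.
Route from (1,1): 2× down-right (reaching (3,3)), up to (2,3), up-left to (1,2), down-left to (2,1), down-right to (3,2) — 6 moves in all.
Check: order respected (1 at step 2, 2 at step 4, 3 at step 5); 6 moves as required.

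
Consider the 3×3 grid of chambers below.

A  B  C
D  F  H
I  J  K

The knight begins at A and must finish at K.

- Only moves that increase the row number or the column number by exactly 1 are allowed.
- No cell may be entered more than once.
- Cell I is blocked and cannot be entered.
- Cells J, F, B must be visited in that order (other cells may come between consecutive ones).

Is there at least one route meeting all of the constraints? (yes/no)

F lies above J, so going from J to F would need an upward move — but moves only go right/down, so J cannot be visited before F.

no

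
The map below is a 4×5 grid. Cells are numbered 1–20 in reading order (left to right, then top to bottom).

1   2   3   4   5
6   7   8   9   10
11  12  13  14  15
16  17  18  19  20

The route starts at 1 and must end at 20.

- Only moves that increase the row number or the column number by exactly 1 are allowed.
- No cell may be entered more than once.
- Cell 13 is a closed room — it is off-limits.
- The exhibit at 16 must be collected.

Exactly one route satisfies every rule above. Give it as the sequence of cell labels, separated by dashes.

Moves only go right or down, so the column and row indices never decrease.
Route from 1: 3× down (reaching 16), 4× right (reaching 20) — 7 moves in all.
Check: all required cells visited.

1 - 6 - 11 - 16 - 17 - 18 - 19 - 20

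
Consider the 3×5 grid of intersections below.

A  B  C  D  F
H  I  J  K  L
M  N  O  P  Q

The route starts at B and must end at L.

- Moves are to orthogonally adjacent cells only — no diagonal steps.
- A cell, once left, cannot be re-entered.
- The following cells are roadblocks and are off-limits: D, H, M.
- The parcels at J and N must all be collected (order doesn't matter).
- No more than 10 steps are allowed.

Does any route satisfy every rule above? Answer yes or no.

One route that works: B → I → N → O → J → K → L.

yes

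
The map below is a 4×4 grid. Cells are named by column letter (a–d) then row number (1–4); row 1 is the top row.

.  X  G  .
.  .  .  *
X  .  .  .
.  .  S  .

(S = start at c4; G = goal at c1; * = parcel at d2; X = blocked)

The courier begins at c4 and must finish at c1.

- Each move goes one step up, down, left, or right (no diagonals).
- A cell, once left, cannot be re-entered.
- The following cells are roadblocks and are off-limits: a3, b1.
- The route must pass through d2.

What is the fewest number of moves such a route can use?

Any route passes through d2 somewhere between c4 and c1. Summing Manhattan distances along the two legs (c4 → d2 → c1) gives a lower bound of 3 + 2 = 5 moves.
A route of 5 moves achieves this: c4 → c3 → c2 → d2 → d1 → c1.
Since 5 matches the lower bound, it is optimal.

5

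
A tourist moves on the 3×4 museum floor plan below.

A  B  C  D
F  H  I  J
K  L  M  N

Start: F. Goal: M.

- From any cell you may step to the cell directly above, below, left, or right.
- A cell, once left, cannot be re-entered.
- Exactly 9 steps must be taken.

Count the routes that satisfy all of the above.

Need simple routes of exactly 9 moves from F to M (Manhattan distance 3, so 3 moves are spent on a detour and 3 undoing it).
Enumerating: F A B H I C D J N M | F A B C D J I H L M | F K L H B C I J N M | F K L H B C D J N M | F K L H B C D J I M | F K L H I C D J N M.
That gives 6 routes.

6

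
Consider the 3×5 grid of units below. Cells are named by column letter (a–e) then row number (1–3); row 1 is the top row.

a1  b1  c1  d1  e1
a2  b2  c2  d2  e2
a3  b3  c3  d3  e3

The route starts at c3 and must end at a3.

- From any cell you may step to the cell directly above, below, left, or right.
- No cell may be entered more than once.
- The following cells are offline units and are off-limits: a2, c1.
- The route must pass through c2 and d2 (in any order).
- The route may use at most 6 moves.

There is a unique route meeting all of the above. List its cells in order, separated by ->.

c3 -> d3 -> d2 -> c2 -> b2 -> b3 -> a3

Any route must reach c2 and d2 and still end at a3 within 6 moves, so the order of the required stops is forced.
Route from c3: right to d3, up to d2, 2× left (reaching b2), down to b3, left to a3 — 6 moves in all.
Check: all required cells visited; 6 ≤ 6 moves.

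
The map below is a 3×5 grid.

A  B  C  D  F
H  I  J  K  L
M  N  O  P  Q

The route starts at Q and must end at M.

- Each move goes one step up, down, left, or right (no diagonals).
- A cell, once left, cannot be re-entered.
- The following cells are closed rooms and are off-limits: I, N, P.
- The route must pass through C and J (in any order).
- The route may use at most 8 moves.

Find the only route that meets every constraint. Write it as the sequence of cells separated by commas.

Q, L, K, J, C, B, A, H, M

The 8-move cap with required stops at C, J leaves no slack for detours.
Route from Q: up 1 to L, left 2 to J, up 1 to C, left 2 to A, down 2 to M — 8 moves in all.
Check: all required cells visited; 8 ≤ 8 moves.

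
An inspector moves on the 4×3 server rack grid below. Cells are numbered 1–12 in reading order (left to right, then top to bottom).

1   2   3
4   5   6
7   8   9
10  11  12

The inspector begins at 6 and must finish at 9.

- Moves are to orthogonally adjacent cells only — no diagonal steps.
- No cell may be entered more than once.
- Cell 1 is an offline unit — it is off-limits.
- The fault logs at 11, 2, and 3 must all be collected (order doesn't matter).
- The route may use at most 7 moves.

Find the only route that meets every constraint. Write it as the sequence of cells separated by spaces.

6 3 2 5 8 11 12 9

The budget equals the shortest possible length, so every move has to be on a shortest route through the required cells.
Route from 6: up 1 to 3, left 1 to 2, down 3 to 11, right 1 to 12, up 1 to 9 — 7 moves in all.
Check: all required cells visited; 7 ≤ 7 moves.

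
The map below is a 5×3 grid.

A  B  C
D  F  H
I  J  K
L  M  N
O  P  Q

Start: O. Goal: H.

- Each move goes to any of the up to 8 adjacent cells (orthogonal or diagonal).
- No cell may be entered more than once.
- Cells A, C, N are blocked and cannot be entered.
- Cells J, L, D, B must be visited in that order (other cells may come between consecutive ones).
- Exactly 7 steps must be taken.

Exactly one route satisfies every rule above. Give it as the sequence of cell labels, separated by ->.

O -> M -> J -> L -> I -> D -> B -> H

The waypoints must appear in the order J, L, D, B, with no cell reused.
Route from O: up-right 1 to M, up 1 to J, down-left 1 to L, up 2 to D, up-right 1 to B, down-right 1 to H — 7 moves in all.
Check: order respected (J at step 2, L at step 3, D at step 5, B at step 6); 7 moves as required.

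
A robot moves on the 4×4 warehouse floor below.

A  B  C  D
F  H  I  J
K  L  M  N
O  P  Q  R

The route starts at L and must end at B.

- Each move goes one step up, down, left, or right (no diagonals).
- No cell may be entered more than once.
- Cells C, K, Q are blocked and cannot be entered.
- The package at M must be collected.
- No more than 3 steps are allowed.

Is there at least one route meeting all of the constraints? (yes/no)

no

Even ignoring the no-revisit rule, getting from L to B via M needs at least 1 + 3 = 4 moves (Manhattan distance per leg), which exceeds the 3-move limit.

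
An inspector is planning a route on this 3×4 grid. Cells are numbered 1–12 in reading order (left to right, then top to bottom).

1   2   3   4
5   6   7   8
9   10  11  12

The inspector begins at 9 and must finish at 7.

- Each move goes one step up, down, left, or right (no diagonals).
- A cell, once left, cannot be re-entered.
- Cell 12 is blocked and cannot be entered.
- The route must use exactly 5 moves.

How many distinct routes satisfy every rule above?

5

Need simple routes of exactly 5 moves from 9 to 7 (Manhattan distance 3, so 1 moves are spent on a detour and 1 undoing it).
Enumerating: 9 5 1 2 6 7 | 9 5 1 2 3 7 | 9 5 6 2 3 7 | 9 5 6 10 11 7 | 9 10 6 2 3 7.
That gives 5 routes.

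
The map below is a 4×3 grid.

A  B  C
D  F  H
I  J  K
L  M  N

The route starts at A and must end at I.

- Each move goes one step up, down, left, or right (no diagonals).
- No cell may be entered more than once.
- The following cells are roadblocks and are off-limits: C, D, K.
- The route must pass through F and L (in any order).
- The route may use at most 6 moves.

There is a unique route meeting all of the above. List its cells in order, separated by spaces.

A B F J M L I

The 6-move cap with required stops at F, L leaves no slack for detours.
Route from A: right to B, 3× down (reaching M), left to L, up to I — 6 moves in all.
Check: all required cells visited; 6 ≤ 6 moves.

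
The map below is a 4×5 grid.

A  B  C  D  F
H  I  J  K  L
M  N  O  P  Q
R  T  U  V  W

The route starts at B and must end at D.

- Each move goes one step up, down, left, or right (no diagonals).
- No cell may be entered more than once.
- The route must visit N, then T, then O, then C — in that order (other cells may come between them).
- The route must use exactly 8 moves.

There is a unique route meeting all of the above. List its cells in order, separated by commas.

The waypoints must appear in the order N, T, O, C, with no cell reused.
Route from B: 3× down (reaching T), right to U, 3× up (reaching C), right to D — 8 moves in all.
Check: order respected (N at step 2, T at step 3, O at step 5, C at step 7); 8 moves as required.

B, I, N, T, U, O, J, C, D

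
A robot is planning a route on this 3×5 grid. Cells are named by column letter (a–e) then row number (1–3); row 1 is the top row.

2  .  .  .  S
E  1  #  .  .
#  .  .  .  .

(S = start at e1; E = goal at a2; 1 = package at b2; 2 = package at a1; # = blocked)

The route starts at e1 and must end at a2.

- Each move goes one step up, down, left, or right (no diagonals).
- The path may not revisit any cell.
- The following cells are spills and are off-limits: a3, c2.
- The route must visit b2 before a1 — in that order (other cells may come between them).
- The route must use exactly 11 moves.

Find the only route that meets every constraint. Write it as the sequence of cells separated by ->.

The waypoints must appear in the order b2, a1, with no cell reused.
Route from e1: left 1 to d1, down 1 to d2, right 1 to e2, down 1 to e3, left 3 to b3, up 2 to b1, left 1 to a1, down 1 to a2 — 11 moves in all.
Check: order respected (1 at step 8, 2 at step 10); 11 moves as required.

e1 -> d1 -> d2 -> e2 -> e3 -> d3 -> c3 -> b3 -> b2 -> b1 -> a1 -> a2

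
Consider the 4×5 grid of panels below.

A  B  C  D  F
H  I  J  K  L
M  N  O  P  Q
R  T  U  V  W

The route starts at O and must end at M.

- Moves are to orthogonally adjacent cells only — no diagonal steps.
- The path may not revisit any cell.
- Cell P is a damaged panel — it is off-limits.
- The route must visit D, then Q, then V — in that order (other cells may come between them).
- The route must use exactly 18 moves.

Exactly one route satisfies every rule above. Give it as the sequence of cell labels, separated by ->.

The waypoints must appear in the order D, Q, V, with no cell reused.
Route from O: left 1 to N, up 1 to I, left 1 to H, up 1 to A, right 2 to C, down 1 to J, right 1 to K, up 1 to D, right 1 to F, down 3 to W, left 4 to R, up 1 to M — 18 moves in all.
Check: order respected (D at step 9, Q at step 12, V at step 14); 18 moves as required.

O -> N -> I -> H -> A -> B -> C -> J -> K -> D -> F -> L -> Q -> W -> V -> U -> T -> R -> M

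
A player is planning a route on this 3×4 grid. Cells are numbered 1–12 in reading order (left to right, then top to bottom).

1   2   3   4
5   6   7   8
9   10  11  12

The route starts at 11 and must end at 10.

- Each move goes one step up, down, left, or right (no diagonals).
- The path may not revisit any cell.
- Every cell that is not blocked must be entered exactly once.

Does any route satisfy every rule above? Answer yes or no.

One route that works: 11 → 12 → 8 → 4 → 3 → 7 → 6 → 2 → 1 → 5 → 9 → 10.

yes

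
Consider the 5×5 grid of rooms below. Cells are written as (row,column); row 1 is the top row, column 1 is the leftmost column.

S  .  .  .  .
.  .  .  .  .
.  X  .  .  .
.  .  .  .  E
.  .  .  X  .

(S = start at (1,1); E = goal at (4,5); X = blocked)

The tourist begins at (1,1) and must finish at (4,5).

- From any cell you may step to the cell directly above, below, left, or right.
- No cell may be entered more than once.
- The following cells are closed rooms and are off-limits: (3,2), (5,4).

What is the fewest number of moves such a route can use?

The Manhattan distance from (1,1) to (4,5) is |1−4| + |1−5| = 7, so at least 7 moves are needed.
A route of 7 moves achieves this: (1,1) → (2,1) → (3,1) → (4,1) → (4,2) → (4,3) → (4,4) → (4,5).
Since 7 matches the lower bound, it is optimal.

7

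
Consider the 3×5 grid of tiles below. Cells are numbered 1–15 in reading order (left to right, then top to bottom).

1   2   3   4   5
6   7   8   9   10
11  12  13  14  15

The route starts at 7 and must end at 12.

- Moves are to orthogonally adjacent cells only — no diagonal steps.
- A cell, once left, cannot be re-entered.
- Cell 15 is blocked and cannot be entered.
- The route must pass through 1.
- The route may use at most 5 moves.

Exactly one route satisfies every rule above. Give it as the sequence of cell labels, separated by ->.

The 5-move cap with required stops at 1 leaves no slack for detours.
Route from 7: up 1 to 2, left 1 to 1, down 2 to 11, right 1 to 12 — 5 moves in all.
Check: all required cells visited; 5 ≤ 5 moves.

7 -> 2 -> 1 -> 6 -> 11 -> 12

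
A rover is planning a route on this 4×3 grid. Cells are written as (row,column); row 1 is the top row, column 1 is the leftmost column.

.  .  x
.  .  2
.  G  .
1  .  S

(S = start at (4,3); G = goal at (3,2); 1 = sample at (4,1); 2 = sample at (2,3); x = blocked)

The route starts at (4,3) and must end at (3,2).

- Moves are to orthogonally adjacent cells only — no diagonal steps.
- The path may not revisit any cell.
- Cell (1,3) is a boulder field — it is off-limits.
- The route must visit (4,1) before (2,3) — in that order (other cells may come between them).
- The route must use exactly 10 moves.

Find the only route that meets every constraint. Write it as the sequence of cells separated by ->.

The waypoints must appear in the order (4,1), (2,3), with no cell reused.
Route from (4,3): left 2 to (4,1), up 3 to (1,1), right 1 to (1,2), down 1 to (2,2), right 1 to (2,3), down 1 to (3,3), left 1 to (3,2) — 10 moves in all.
Check: order respected (1 at step 2, 2 at step 8); 10 moves as required.

(4,3) -> (4,2) -> (4,1) -> (3,1) -> (2,1) -> (1,1) -> (1,2) -> (2,2) -> (2,3) -> (3,3) -> (3,2)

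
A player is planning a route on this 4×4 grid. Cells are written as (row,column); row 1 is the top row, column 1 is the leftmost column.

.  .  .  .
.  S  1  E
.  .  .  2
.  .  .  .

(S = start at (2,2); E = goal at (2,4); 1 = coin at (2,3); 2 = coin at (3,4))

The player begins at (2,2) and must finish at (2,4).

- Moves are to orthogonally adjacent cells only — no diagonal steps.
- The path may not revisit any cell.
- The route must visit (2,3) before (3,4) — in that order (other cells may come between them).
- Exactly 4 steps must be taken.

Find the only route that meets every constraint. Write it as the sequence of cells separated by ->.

(2,2) -> (2,3) -> (3,3) -> (3,4) -> (2,4)

The waypoints must appear in the order (2,3), (3,4), with no cell reused.
Route from (2,2): right 1 to (2,3), down 1 to (3,3), right 1 to (3,4), up 1 to (2,4) — 4 moves in all.
Check: order respected (1 at step 1, 2 at step 3); 4 moves as required.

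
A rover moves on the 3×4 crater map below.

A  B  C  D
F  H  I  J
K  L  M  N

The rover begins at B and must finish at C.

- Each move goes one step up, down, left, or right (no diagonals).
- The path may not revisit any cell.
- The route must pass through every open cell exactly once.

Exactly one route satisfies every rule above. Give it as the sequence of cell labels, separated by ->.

B -> A -> F -> K -> L -> H -> I -> M -> N -> J -> D -> C

Need to visit all 12 open cells exactly once, starting at B and ending at C.
Route from B: left to A, 2× down (reaching K), right to L, up to H, right to I, down to M, right to N, 2× up (reaching D), left to C — 11 moves in all.
Check: all 12 open cells covered.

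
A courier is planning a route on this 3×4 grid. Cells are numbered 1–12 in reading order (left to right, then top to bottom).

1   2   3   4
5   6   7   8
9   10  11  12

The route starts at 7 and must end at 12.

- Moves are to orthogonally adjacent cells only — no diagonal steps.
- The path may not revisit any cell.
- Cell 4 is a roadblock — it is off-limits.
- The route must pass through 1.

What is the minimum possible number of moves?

Any route passes through 1 somewhere between 7 and 12. Summing Manhattan distances along the two legs (7 → 1 → 12) gives a lower bound of 3 + 5 = 8 moves.
A route of 8 moves achieves this: 7 → 3 → 2 → 1 → 5 → 9 → 10 → 11 → 12.
Since 8 matches the lower bound, it is optimal.

8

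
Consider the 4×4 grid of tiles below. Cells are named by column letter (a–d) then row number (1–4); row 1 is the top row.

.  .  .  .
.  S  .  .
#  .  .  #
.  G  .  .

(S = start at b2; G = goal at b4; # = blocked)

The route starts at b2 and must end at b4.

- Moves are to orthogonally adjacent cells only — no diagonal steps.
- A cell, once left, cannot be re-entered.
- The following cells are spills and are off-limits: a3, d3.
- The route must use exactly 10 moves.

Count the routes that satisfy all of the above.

2

Need simple routes of exactly 10 moves from b2 to b4 (Manhattan distance 2, so 4 moves are spent on a detour and 4 undoing it).
Enumerating: b2 a2 a1 b1 c1 d1 d2 c2 c3 c4 b4 | b2 a2 a1 b1 c1 d1 d2 c2 c3 b3 b4.
That gives 2 routes.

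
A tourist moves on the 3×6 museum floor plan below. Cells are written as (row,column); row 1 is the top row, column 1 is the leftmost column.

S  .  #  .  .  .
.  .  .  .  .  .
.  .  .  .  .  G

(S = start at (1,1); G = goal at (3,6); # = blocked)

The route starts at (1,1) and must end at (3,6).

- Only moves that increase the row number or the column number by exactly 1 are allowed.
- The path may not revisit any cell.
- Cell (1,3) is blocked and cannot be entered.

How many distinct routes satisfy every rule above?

11

A right/down-only route from (1,1) to (3,6) makes exactly 2 down-moves and 5 right-moves in some order.
With no other constraints that would be C(7,2) = 21 routes.
Subtract routes through each blocked cell (inclusion–exclusion for overlaps): − through (1,3): 10 → 11.
That gives 11 routes.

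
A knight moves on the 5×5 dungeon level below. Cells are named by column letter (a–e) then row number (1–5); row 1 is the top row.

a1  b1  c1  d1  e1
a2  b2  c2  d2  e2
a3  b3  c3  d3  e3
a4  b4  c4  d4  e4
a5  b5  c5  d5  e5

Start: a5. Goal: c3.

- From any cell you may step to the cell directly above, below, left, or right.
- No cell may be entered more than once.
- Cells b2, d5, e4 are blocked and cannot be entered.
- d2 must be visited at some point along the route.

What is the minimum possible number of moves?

Any route passes through d2 somewhere between a5 and c3. Summing Manhattan distances along the two legs (a5 → d2 → c3) gives a lower bound of 6 + 2 = 8 moves.
A route of 8 moves achieves this: a5 → a4 → b4 → c4 → d4 → d3 → d2 → c2 → c3.
Since 8 matches the lower bound, it is optimal.

8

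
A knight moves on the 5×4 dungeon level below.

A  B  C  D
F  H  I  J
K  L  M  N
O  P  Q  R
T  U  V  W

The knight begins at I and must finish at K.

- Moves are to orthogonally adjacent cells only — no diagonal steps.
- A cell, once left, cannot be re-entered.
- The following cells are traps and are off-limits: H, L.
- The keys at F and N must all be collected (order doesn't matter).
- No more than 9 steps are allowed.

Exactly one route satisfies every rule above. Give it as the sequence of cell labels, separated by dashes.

I - M - N - J - D - C - B - A - F - K

The budget equals the shortest possible length, so every move has to be on a shortest route through the required cells.
Route from I: down to M, right to N, 2× up (reaching D), 3× left (reaching A), 2× down (reaching K) — 9 moves in all.
Check: all required cells visited; 9 ≤ 9 moves.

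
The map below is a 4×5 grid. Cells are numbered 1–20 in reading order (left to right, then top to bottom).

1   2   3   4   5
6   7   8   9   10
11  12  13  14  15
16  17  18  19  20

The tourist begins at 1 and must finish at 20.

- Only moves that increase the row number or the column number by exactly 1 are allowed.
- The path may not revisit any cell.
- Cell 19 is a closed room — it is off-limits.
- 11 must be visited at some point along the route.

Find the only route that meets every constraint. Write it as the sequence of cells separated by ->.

Moves only go right or down, so the column and row indices never decrease.
Route from 1: 2× down (reaching 11), 4× right (reaching 15), down to 20 — 7 moves in all.
Check: all required cells visited.

1 -> 6 -> 11 -> 12 -> 13 -> 14 -> 15 -> 20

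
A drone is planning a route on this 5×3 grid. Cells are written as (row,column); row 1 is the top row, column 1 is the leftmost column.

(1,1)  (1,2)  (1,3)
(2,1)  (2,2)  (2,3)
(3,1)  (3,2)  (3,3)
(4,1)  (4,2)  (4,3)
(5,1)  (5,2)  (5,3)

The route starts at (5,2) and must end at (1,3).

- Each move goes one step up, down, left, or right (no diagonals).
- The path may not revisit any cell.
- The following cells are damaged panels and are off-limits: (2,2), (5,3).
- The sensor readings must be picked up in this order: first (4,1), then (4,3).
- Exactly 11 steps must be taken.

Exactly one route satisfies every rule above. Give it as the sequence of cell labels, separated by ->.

(5,2) -> (5,1) -> (4,1) -> (4,2) -> (4,3) -> (3,3) -> (3,2) -> (3,1) -> (2,1) -> (1,1) -> (1,2) -> (1,3)

The waypoints must appear in the order (4,1), (4,3), with no cell reused.
Route from (5,2): left to (5,1), up to (4,1), 2× right (reaching (4,3)), up to (3,3), 2× left (reaching (3,1)), 2× up (reaching (1,1)), 2× right (reaching (1,3)) — 11 moves in all.
Check: order respected ((4,1) at step 2, (4,3) at step 4); 11 moves as required.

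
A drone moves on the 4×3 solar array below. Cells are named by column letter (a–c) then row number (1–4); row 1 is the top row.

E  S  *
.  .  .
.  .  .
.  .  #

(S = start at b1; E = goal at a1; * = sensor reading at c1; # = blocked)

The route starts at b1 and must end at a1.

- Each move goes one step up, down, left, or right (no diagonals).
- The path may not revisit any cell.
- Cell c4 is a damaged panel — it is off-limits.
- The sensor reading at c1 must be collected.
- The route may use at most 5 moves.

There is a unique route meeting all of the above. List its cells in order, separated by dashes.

b1 - c1 - c2 - b2 - a2 - a1

The 5-move cap with required stops at c1 leaves no slack for detours.
Route from b1: right 1 to c1, down 1 to c2, left 2 to a2, up 1 to a1 — 5 moves in all.
Check: all required cells visited; 5 ≤ 5 moves.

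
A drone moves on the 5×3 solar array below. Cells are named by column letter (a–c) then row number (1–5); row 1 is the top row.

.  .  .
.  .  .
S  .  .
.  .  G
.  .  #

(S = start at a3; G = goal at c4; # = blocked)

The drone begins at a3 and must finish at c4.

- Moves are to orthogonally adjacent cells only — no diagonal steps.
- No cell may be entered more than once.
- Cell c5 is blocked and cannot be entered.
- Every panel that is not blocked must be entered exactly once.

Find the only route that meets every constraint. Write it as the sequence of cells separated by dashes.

Need to visit all 14 open cells exactly once, starting at a3 and ending at c4.
Route from a3: down 2 to a5, right 1 to b5, up 3 to b2, left 1 to a2, up 1 to a1, right 2 to c1, down 3 to c4 — 13 moves in all.
Check: all 14 open cells covered.

a3 - a4 - a5 - b5 - b4 - b3 - b2 - a2 - a1 - b1 - c1 - c2 - c3 - c4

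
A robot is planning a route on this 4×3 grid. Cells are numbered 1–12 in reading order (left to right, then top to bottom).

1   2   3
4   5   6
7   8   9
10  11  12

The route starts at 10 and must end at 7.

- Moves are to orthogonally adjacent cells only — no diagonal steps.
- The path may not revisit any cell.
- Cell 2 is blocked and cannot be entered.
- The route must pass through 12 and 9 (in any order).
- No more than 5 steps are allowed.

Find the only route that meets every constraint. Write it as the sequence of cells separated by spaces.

10 11 12 9 8 7

Any route must reach 12 and 9 and still end at 7 within 5 moves, so the order of the required stops is forced.
Route from 10: right 2 to 12, up 1 to 9, left 2 to 7 — 5 moves in all.
Check: all required cells visited; 5 ≤ 5 moves.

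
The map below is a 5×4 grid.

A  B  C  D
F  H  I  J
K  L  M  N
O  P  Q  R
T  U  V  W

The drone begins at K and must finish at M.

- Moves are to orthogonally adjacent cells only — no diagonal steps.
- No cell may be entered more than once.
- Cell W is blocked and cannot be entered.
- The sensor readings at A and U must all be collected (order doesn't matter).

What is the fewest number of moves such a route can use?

10

Any route passes through A and U in some order between K and M. Summing Manhattan distances along each leg and taking the cheapest ordering (K → A → U → M) gives a lower bound of 2 + 5 + 3 = 10 moves.
A route of 10 moves achieves this: K → F → A → B → H → L → P → U → V → Q → M.
Since 10 matches the lower bound, it is optimal.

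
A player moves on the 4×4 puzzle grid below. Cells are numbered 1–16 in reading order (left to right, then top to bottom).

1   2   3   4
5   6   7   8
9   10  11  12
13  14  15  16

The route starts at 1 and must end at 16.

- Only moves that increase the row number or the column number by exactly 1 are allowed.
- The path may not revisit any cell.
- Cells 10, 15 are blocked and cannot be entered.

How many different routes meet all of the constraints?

7

A right/down-only route from 1 to 16 makes exactly 3 down-moves and 3 right-moves in some order.
With no other constraints that would be C(6,3) = 20 routes.
Subtract routes through each blocked cell (inclusion–exclusion for overlaps): − through 10: 9 − through 15: 10 + through 10&15: 6 → 7.
That gives 7 routes.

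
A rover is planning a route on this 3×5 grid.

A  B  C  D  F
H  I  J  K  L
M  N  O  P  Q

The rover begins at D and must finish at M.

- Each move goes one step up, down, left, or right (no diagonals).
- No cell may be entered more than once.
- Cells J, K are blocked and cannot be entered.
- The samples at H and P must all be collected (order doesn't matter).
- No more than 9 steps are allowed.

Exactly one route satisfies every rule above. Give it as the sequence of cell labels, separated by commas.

Any route must reach H and P and still end at M within 9 moves, so the order of the required stops is forced.
Route from D: right 1 to F, down 2 to Q, left 3 to N, up 1 to I, left 1 to H, down 1 to M — 9 moves in all.
Check: all required cells visited; 9 ≤ 9 moves.

D, F, L, Q, P, O, N, I, H, M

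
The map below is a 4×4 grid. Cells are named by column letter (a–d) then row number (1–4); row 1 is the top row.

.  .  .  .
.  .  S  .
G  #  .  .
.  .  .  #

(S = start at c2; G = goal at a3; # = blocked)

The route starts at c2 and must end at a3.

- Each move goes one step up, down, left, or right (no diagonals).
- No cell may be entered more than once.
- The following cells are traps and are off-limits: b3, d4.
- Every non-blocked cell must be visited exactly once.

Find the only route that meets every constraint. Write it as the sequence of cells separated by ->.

c2 -> b2 -> a2 -> a1 -> b1 -> c1 -> d1 -> d2 -> d3 -> c3 -> c4 -> b4 -> a4 -> a3

Need to visit all 14 open cells exactly once, starting at c2 and ending at a3.
Cell a1 has only two open neighbours (a2 and b1), so the path must pass straight through it: one of those is the cell it's entered from and the other is where it exits.
Route from c2: 2× left (reaching a2), up to a1, 3× right (reaching d1), 2× down (reaching d3), left to c3, down to c4, 2× left (reaching a4), up to a3 — 13 moves in all.
Check: all 14 open cells covered.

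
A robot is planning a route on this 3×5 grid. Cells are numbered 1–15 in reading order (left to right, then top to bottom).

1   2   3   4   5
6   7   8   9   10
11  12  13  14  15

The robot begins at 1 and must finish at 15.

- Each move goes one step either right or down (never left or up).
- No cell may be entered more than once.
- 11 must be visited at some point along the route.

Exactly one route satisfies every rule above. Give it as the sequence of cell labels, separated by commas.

Moves only go right or down, so the column and row indices never decrease.
Route from 1: 2× down (reaching 11), 4× right (reaching 15) — 6 moves in all.
Check: all required cells visited.

1, 6, 11, 12, 13, 14, 15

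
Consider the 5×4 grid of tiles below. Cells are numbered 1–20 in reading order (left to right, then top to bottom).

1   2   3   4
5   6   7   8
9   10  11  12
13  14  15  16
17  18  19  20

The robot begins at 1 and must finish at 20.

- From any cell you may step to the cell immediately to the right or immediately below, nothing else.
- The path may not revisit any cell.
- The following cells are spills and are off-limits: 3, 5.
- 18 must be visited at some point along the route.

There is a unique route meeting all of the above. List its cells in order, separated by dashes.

1 - 2 - 6 - 10 - 14 - 18 - 19 - 20

Moves only go right or down, so the column and row indices never decrease.
Route from 1: right 1 to 2, down 4 to 18, right 2 to 20 — 7 moves in all.
Check: all required cells visited.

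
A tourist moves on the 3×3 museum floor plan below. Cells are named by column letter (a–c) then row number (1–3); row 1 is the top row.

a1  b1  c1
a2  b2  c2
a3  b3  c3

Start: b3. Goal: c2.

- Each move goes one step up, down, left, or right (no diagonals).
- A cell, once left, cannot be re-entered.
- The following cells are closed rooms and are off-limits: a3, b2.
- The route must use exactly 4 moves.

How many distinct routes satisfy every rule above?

0

Need simple routes of exactly 4 moves from b3 to c2 (Manhattan distance 2, so 1 moves are spent on a detour and 1 undoing it).
No route satisfies every constraint, so the count is 0.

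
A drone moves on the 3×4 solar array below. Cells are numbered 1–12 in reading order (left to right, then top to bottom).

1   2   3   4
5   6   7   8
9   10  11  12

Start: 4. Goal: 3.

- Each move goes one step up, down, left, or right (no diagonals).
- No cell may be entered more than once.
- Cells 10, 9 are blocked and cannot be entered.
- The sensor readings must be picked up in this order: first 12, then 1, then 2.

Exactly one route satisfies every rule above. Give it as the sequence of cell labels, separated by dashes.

4 - 8 - 12 - 11 - 7 - 6 - 5 - 1 - 2 - 3

The waypoints must appear in the order 12, 1, 2, with no cell reused.
Route from 4: 2× down (reaching 12), left to 11, up to 7, 2× left (reaching 5), up to 1, 2× right (reaching 3) — 9 moves in all.
Check: order respected (12 at step 2, 1 at step 7, 2 at step 8).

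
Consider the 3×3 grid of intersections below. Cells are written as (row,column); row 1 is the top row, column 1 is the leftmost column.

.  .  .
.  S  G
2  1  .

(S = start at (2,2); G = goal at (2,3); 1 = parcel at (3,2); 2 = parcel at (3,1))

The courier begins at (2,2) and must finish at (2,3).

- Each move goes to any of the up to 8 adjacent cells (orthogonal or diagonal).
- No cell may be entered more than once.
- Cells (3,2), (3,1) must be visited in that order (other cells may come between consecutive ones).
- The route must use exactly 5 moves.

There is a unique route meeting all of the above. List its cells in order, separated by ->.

(2,2) -> (3,2) -> (3,1) -> (2,1) -> (1,2) -> (2,3)

The waypoints must appear in the order (3,2), (3,1), with no cell reused.
Route from (2,2): down 1 to (3,2), left 1 to (3,1), up 1 to (2,1), up-right 1 to (1,2), down-right 1 to (2,3) — 5 moves in all.
Check: order respected (1 at step 1, 2 at step 2); 5 moves as required.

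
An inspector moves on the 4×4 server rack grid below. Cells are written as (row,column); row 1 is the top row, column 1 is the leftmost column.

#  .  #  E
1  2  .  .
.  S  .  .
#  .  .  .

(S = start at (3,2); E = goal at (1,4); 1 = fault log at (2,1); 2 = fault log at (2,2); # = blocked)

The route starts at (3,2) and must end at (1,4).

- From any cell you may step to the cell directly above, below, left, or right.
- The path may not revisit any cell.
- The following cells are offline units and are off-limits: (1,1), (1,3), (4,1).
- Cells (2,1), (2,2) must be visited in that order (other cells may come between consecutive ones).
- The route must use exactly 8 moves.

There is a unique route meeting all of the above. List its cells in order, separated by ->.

(3,2) -> (3,1) -> (2,1) -> (2,2) -> (2,3) -> (3,3) -> (3,4) -> (2,4) -> (1,4)

The waypoints must appear in the order (2,1), (2,2), with no cell reused.
Route from (3,2): left to (3,1), up to (2,1), 2× right (reaching (2,3)), down to (3,3), right to (3,4), 2× up (reaching (1,4)) — 8 moves in all.
Check: order respected (1 at step 2, 2 at step 3); 8 moves as required.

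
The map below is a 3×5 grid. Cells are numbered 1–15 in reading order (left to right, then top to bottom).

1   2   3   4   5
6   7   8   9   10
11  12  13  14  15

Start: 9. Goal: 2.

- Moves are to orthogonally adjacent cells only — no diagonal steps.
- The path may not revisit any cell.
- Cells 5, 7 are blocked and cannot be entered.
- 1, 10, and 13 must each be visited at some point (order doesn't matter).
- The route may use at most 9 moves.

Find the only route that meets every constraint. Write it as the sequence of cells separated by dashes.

Any route must reach 1, 10, and 13 and still end at 2 within 9 moves, so the order of the required stops is forced.
Route from 9: right 1 to 10, down 1 to 15, left 4 to 11, up 2 to 1, right 1 to 2 — 9 moves in all.
Check: all required cells visited; 9 ≤ 9 moves.

9 - 10 - 15 - 14 - 13 - 12 - 11 - 6 - 1 - 2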